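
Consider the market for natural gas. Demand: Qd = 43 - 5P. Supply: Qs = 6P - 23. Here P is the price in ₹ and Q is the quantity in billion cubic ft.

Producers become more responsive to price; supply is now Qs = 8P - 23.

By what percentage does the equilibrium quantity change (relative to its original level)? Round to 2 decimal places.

+35.50

Initially, 43 - 5P = 6P - 23, so 66 = 11P and P = 6, Q = 13.
The shock moves the curves to Qd = 43 - 5P and Qs = 8P - 23.
Clearing the new market: 43 - 5P = 8P - 23, so P = 66/13 ≈ 5.0769 and Q = 229/13 ≈ 17.6154.
%ΔQ = (17.6154 − 13) / 13 × 100 = +35.50%.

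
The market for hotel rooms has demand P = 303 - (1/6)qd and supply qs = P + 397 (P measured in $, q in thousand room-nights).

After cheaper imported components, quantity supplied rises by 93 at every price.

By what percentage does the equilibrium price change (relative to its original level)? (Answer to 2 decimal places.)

-6.54

Initially, 1818 - 6P = P + 397, so 1421 = 7P and P = 203, q = 600.
The new curves are qd = 1818 - 6P (demand) and qs = P + 490 (supply).
Setting them equal: 1818 - 6P = P + 490 → 1328 = 7P, so P = 1328/7 ≈ 189.7143 and q = 4758/7 ≈ 679.7143.
%ΔP = (189.7143 − 203) / 203 × 100 = -6.54%.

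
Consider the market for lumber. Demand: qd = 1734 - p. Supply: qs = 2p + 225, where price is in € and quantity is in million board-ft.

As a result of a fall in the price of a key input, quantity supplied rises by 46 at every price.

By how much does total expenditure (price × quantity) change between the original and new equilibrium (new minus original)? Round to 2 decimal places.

Before the shock: 1734 - p = 2p + 225 ⇒ 1509 = 3p ⇒ p = 503, q = 1231.
The new curves are qd = 1734 - p (demand) and qs = 2p + 271 (supply).
Clearing the new market: 1734 - p = 2p + 271, so p = 1463/3 ≈ 487.6667 and q = 3739/3 ≈ 1246.3333.
Expenditure moves from 503×1231 = 619193 to 487.6667×1246.3333 = 607795.2222; change = -11397.78.

-11397.78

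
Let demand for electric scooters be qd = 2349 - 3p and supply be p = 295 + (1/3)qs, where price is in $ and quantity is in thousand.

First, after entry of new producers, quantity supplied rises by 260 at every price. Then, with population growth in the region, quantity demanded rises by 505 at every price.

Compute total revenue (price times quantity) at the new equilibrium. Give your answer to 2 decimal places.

646224.25

Before the shock: 2349 - 3p = 3p - 885 ⇒ 3234 = 6p ⇒ p = 539, q = 732.
With the change applied: demand qd = 2854 - 3p, supply qs = 3p - 625.
Setting them equal: 2854 - 3p = 3p - 625 → 3479 = 6p, so p = 3479/6 ≈ 579.8333 and q = 1114.5.
New expenditure = 579.8333 × 1114.5 = 646224.25.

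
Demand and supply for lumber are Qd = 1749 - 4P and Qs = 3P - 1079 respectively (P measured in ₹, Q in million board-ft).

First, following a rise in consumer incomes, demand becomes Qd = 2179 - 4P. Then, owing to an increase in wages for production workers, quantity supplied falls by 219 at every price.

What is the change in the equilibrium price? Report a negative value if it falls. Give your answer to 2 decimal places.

+92.71

Before the shock: 1749 - 4P = 3P - 1079 ⇒ 2828 = 7P ⇒ P = 404, Q = 133.
The shock moves the curves to Qd = 2179 - 4P and Qs = 3P - 1298.
Equate the new curves: 2179 - 4P = 3P - 1298, giving 3477 = 7P, P = 3477/7 ≈ 496.7143, Q = 1345/7 ≈ 192.1429.
ΔP = 496.7143 − 404 = +92.71.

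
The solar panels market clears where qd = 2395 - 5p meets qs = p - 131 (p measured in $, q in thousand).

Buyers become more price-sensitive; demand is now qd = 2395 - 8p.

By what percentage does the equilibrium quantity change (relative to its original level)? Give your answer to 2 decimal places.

Original equilibrium: 2395 - 5p = p - 131 gives 2526 = 6p, so p = 421 and q = 290.
The shock moves the curves to qd = 2395 - 8p and qs = p - 131.
Clearing the new market: 2395 - 8p = p - 131, so p = 842/3 ≈ 280.6667 and q = 449/3 ≈ 149.6667.
%Δq = (149.6667 − 290) / 290 × 100 = -48.39%.

-48.39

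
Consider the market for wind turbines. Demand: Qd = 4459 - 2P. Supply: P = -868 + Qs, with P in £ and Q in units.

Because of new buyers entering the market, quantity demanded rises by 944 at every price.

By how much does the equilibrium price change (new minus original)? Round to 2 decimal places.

+314.67

Original equilibrium: 4459 - 2P = P + 868 gives 3591 = 3P, so P = 1197 and Q = 2065.
The new curves are Qd = 5403 - 2P (demand) and Qs = P + 868 (supply).
New equilibrium: 5403 - 2P = P + 868 ⇒ 4535 = 3P ⇒ P = 4535/3 ≈ 1511.6667, Q = 7139/3 ≈ 2379.6667.
ΔP = 1511.6667 − 1197 = +314.67.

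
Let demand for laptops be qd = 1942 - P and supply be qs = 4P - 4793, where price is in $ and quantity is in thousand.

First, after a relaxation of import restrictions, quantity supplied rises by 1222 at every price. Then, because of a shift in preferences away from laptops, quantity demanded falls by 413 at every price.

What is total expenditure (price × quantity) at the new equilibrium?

519180

Before the shock: 1942 - P = 4P - 4793 ⇒ 6735 = 5P ⇒ P = 1347, q = 595.
The new curves are qd = 1529 - P (demand) and qs = 4P - 3571 (supply).
New equilibrium: 1529 - P = 4P - 3571 ⇒ 5100 = 5P ⇒ P = 1020, q = 509.
New expenditure = 1020 × 509 = 519180.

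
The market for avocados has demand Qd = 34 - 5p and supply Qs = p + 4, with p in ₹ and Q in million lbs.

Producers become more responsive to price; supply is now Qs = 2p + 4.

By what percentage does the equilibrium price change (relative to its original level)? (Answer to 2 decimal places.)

Solve the original market: 34 - 5p = p + 4, hence p = 5 and Q = 9.
The new curves are Qd = 34 - 5p (demand) and Qs = 2p + 4 (supply).
Clearing the new market: 34 - 5p = 2p + 4, so p = 30/7 ≈ 4.2857 and Q = 88/7 ≈ 12.5714.
%Δp = (4.2857 − 5) / 5 × 100 = -14.29%.

-14.29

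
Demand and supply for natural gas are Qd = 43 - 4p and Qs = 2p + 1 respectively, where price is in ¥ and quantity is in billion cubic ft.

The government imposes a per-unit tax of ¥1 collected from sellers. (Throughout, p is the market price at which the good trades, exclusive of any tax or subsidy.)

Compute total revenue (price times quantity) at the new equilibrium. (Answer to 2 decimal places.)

Before the shock: 43 - 4p = 2p + 1 ⇒ 42 = 6p ⇒ p = 7, Q = 15.
Since sellers keep the price net of the tax, the effective supply curve becomes Qs = 2p - 1.
Clearing the new market: 43 - 4p = 2p - 1, so p = 22/3 ≈ 7.3333 and Q = 41/3 ≈ 13.6667.
New expenditure = 7.3333 × 13.6667 = 100.22.

100.22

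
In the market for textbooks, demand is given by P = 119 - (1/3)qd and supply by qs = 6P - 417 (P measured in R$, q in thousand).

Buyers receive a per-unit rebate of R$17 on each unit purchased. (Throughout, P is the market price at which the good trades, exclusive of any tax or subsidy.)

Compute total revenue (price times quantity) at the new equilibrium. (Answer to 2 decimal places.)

12191.67

Original equilibrium: 357 - 3P = 6P - 417 gives 774 = 9P, so P = 86 and q = 99.
Since buyers' out-of-pocket price is the market price minus the rebate, the effective demand curve becomes qd = 408 - 3P.
Clearing the new market: 408 - 3P = 6P - 417, so P = 275/3 ≈ 91.6667 and q = 133.
New expenditure = 91.6667 × 133 = 12191.67.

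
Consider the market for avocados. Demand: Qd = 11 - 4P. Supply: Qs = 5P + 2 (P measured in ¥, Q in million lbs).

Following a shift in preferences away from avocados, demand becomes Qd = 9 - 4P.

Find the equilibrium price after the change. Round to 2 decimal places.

0.78

Initially, 11 - 4P = 5P + 2, so 9 = 9P and P = 1, Q = 7.
The new curves are Qd = 9 - 4P (demand) and Qs = 5P + 2 (supply).
New equilibrium: 9 - 4P = 5P + 2 ⇒ 7 = 9P ⇒ P = 7/9 ≈ 0.7778, Q = 53/9 ≈ 5.8889.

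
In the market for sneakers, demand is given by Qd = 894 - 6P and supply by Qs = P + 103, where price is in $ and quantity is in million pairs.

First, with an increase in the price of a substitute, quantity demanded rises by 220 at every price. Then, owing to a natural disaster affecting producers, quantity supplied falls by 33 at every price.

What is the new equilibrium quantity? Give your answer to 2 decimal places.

Original equilibrium: 894 - 6P = P + 103 gives 791 = 7P, so P = 113 and Q = 216.
After the shift, demand is Qd = 1114 - 6P and supply is Qs = P + 70.
Clearing the new market: 1114 - 6P = P + 70, so P = 1044/7 ≈ 149.1429 and Q = 1534/7 ≈ 219.1429.

219.14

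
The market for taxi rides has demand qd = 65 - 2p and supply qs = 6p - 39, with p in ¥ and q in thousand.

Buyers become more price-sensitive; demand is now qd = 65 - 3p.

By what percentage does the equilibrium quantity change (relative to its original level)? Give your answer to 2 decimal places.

Initially, 65 - 2p = 6p - 39, so 104 = 8p and p = 13, q = 39.
The shock moves the curves to qd = 65 - 3p and qs = 6p - 39.
New equilibrium: 65 - 3p = 6p - 39 ⇒ 104 = 9p ⇒ p = 104/9 ≈ 11.5556, q = 91/3 ≈ 30.3333.
%Δq = (30.3333 − 39) / 39 × 100 = -22.22%.

-22.22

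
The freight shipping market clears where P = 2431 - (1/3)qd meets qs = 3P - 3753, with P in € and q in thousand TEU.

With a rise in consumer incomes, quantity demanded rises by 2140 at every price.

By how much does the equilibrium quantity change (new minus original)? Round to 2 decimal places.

Solve the original market: 7293 - 3P = 3P - 3753, hence P = 1841 and q = 1770.
The new curves are qd = 9433 - 3P (demand) and qs = 3P - 3753 (supply).
New equilibrium: 9433 - 3P = 3P - 3753 ⇒ 13186 = 6P ⇒ P = 6593/3 ≈ 2197.6667, q = 2840.
Δq = 2840 − 1770 = +1070.00.

+1070.00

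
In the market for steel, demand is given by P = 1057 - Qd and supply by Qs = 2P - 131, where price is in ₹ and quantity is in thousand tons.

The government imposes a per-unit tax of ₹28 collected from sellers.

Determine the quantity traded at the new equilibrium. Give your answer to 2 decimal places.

Initially, 1057 - P = 2P - 131, so 1188 = 3P and P = 396, Q = 661.
Since sellers keep the price net of the tax, the effective supply curve becomes Qs = 2P - 187.
New equilibrium: 1057 - P = 2P - 187 ⇒ 1244 = 3P ⇒ P = 1244/3 ≈ 414.6667, Q = 1927/3 ≈ 642.3333.

642.33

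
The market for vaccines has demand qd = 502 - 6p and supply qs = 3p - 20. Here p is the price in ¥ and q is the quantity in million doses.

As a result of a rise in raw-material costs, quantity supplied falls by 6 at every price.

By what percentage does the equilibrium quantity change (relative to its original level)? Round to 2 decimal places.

Solve the original market: 502 - 6p = 3p - 20, hence p = 58 and q = 154.
The shock moves the curves to qd = 502 - 6p and qs = 3p - 26.
Equate the new curves: 502 - 6p = 3p - 26, giving 528 = 9p, p = 176/3 ≈ 58.6667, q = 150.
%Δq = (150 − 154) / 154 × 100 = -2.60%.

-2.60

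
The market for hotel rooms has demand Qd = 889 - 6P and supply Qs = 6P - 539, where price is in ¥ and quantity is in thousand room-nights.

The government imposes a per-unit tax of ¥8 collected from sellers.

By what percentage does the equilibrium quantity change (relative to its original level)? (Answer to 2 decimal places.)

-13.71

Original equilibrium: 889 - 6P = 6P - 539 gives 1428 = 12P, so P = 119 and Q = 175.
Since sellers keep the price net of the tax, the effective supply curve becomes Qs = 6P - 587.
New equilibrium: 889 - 6P = 6P - 587 ⇒ 1476 = 12P ⇒ P = 123, Q = 151.
%ΔQ = (151 − 175) / 175 × 100 = -13.71%.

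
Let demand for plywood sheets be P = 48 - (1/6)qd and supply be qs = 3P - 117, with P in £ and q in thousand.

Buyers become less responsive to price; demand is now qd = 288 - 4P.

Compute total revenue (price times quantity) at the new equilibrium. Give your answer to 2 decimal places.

3273.06

Initially, 288 - 6P = 3P - 117, so 405 = 9P and P = 45, q = 18.
With the change applied: demand qd = 288 - 4P, supply qs = 3P - 117.
Clearing the new market: 288 - 4P = 3P - 117, so P = 405/7 ≈ 57.8571 and q = 396/7 ≈ 56.5714.
New expenditure = 57.8571 × 56.5714 = 3273.06.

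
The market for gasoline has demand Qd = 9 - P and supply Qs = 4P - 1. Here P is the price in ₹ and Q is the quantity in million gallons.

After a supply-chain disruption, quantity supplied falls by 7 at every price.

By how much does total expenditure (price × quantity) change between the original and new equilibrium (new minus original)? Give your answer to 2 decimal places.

Solve the original market: 9 - P = 4P - 1, hence P = 2 and Q = 7.
After the shift, demand is Qd = 9 - P and supply is Qs = 4P - 8.
Equate the new curves: 9 - P = 4P - 8, giving 17 = 5P, P = 3.4, Q = 5.6.
Expenditure moves from 2×7 = 14 to 3.4×5.6 = 19.04; change = +5.04.

+5.04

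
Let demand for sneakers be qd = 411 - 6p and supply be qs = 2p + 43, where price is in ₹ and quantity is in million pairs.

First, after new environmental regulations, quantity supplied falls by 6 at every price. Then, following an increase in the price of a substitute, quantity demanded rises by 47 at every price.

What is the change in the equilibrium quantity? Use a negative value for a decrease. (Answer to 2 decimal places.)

Original equilibrium: 411 - 6p = 2p + 43 gives 368 = 8p, so p = 46 and q = 135.
With the change applied: demand qd = 458 - 6p, supply qs = 2p + 37.
Clearing the new market: 458 - 6p = 2p + 37, so p = 52.625 and q = 142.25.
Δq = 142.25 − 135 = +7.25.

+7.25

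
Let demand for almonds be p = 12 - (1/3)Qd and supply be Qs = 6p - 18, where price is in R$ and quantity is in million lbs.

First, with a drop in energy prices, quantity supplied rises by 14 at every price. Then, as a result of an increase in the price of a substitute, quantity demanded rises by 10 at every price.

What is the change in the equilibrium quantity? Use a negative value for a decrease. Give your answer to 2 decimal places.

Original equilibrium: 36 - 3p = 6p - 18 gives 54 = 9p, so p = 6 and Q = 18.
The shock moves the curves to Qd = 46 - 3p and Qs = 6p - 4.
New equilibrium: 46 - 3p = 6p - 4 ⇒ 50 = 9p ⇒ p = 50/9 ≈ 5.5556, Q = 88/3 ≈ 29.3333.
ΔQ = 29.3333 − 18 = +11.33.

+11.33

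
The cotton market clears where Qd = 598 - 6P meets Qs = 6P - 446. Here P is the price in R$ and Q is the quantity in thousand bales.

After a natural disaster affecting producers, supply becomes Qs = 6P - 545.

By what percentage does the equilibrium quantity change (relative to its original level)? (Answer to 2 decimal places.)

-65.13

Solve the original market: 598 - 6P = 6P - 446, hence P = 87 and Q = 76.
The shock moves the curves to Qd = 598 - 6P and Qs = 6P - 545.
Equate the new curves: 598 - 6P = 6P - 545, giving 1143 = 12P, P = 95.25, Q = 26.5.
%ΔQ = (26.5 − 76) / 76 × 100 = -65.13%.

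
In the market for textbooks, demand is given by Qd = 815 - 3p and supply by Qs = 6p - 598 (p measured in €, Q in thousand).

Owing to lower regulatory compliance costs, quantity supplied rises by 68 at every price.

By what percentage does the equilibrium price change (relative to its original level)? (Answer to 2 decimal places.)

-4.81

Initially, 815 - 3p = 6p - 598, so 1413 = 9p and p = 157, Q = 344.
The shock moves the curves to Qd = 815 - 3p and Qs = 6p - 530.
Equate the new curves: 815 - 3p = 6p - 530, giving 1345 = 9p, p = 1345/9 ≈ 149.4444, Q = 1100/3 ≈ 366.6667.
%Δp = (149.4444 − 157) / 157 × 100 = -4.81%.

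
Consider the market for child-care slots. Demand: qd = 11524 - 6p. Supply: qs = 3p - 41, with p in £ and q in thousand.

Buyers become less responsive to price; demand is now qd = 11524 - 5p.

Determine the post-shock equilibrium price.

Solve the original market: 11524 - 6p = 3p - 41, hence p = 1285 and q = 3814.
With the change applied: demand qd = 11524 - 5p, supply qs = 3p - 41.
Setting them equal: 11524 - 5p = 3p - 41 → 11565 = 8p, so p = 1445.625 and q = 4295.875.

1445.625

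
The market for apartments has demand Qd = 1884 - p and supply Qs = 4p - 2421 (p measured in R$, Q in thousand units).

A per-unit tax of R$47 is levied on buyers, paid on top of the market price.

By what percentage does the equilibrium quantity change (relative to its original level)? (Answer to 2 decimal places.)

Before the shock: 1884 - p = 4p - 2421 ⇒ 4305 = 5p ⇒ p = 861, Q = 1023.
Since buyers pay the price plus the tax, the effective demand curve becomes Qd = 1837 - p.
Equate the new curves: 1837 - p = 4p - 2421, giving 4258 = 5p, p = 851.6, Q = 985.4.
%ΔQ = (985.4 − 1023) / 1023 × 100 = -3.68%.

-3.68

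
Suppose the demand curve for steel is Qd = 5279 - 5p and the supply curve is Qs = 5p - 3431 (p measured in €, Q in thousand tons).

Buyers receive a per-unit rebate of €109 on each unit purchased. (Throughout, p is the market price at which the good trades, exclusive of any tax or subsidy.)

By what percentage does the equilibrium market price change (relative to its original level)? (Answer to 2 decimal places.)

+6.26

Initially, 5279 - 5p = 5p - 3431, so 8710 = 10p and p = 871, Q = 924.
Since buyers' out-of-pocket price is the market price minus the rebate, the effective demand curve becomes Qd = 5824 - 5p.
Clearing the new market: 5824 - 5p = 5p - 3431, so p = 925.5 and Q = 1196.5.
%Δp = (925.5 − 871) / 871 × 100 = +6.26%.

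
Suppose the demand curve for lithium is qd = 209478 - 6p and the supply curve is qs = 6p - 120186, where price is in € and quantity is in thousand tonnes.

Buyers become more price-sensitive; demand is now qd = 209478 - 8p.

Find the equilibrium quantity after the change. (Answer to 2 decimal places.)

21098.57

Initially, 209478 - 6p = 6p - 120186, so 329664 = 12p and p = 27472, q = 44646.
After the shift, demand is qd = 209478 - 8p and supply is qs = 6p - 120186.
Equate the new curves: 209478 - 8p = 6p - 120186, giving 329664 = 14p, p = 164832/7 ≈ 23547.4286, q = 147690/7 ≈ 21098.5714.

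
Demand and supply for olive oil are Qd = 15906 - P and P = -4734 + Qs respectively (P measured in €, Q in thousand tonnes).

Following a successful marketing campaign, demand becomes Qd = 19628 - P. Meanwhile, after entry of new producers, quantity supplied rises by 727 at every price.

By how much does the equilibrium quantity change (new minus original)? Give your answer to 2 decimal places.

+2224.50

Solve the original market: 15906 - P = P + 4734, hence P = 5586 and Q = 10320.
After the shift, demand is Qd = 19628 - P and supply is Qs = P + 5461.
Equate the new curves: 19628 - P = P + 5461, giving 14167 = 2P, P = 7083.5, Q = 12544.5.
ΔQ = 12544.5 − 10320 = +2224.50.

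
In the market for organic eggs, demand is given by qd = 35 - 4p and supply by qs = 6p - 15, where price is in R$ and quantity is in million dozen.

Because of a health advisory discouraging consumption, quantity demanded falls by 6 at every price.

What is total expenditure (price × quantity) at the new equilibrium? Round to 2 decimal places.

Before the shock: 35 - 4p = 6p - 15 ⇒ 50 = 10p ⇒ p = 5, q = 15.
The new curves are qd = 29 - 4p (demand) and qs = 6p - 15 (supply).
Equate the new curves: 29 - 4p = 6p - 15, giving 44 = 10p, p = 4.4, q = 11.4.
New expenditure = 4.4 × 11.4 = 50.16.

50.16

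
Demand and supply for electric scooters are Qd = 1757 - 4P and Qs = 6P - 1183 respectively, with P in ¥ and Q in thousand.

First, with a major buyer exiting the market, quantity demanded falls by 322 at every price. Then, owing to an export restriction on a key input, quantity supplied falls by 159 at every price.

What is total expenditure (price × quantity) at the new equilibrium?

Solve the original market: 1757 - 4P = 6P - 1183, hence P = 294 and Q = 581.
After the shift, demand is Qd = 1435 - 4P and supply is Qs = 6P - 1342.
Clearing the new market: 1435 - 4P = 6P - 1342, so P = 277.7 and Q = 324.2.
New expenditure = 277.7 × 324.2 = 90030.34.

90030.34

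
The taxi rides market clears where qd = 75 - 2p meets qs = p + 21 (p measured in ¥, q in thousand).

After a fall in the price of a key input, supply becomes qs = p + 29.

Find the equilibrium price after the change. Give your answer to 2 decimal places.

15.33

Solve the original market: 75 - 2p = p + 21, hence p = 18 and q = 39.
The shock moves the curves to qd = 75 - 2p and qs = p + 29.
New equilibrium: 75 - 2p = p + 29 ⇒ 46 = 3p ⇒ p = 46/3 ≈ 15.3333, q = 133/3 ≈ 44.3333.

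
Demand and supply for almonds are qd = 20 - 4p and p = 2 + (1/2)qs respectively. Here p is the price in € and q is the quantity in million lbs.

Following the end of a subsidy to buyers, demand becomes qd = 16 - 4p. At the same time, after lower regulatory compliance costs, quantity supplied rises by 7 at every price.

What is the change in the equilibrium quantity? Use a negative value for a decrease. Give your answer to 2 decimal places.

+3.33

Initially, 20 - 4p = 2p - 4, so 24 = 6p and p = 4, q = 4.
After the shift, demand is qd = 16 - 4p and supply is qs = 2p + 3.
Clearing the new market: 16 - 4p = 2p + 3, so p = 13/6 ≈ 2.1667 and q = 22/3 ≈ 7.3333.
Δq = 7.3333 − 4 = +3.33.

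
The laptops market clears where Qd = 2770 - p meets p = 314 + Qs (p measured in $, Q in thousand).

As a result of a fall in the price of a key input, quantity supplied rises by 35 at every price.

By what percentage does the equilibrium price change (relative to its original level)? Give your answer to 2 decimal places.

-1.13

Initially, 2770 - p = p - 314, so 3084 = 2p and p = 1542, Q = 1228.
With the change applied: demand Qd = 2770 - p, supply Qs = p - 279.
Equate the new curves: 2770 - p = p - 279, giving 3049 = 2p, p = 1524.5, Q = 1245.5.
%Δp = (1524.5 − 1542) / 1542 × 100 = -1.13%.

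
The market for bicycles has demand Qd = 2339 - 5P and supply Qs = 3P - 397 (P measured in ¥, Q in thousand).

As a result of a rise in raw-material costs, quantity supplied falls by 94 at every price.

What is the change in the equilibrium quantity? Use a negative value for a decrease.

-58.75

Solve the original market: 2339 - 5P = 3P - 397, hence P = 342 and Q = 629.
After the shift, demand is Qd = 2339 - 5P and supply is Qs = 3P - 491.
New equilibrium: 2339 - 5P = 3P - 491 ⇒ 2830 = 8P ⇒ P = 353.75, Q = 570.25.
ΔQ = 570.25 − 629 = -58.75.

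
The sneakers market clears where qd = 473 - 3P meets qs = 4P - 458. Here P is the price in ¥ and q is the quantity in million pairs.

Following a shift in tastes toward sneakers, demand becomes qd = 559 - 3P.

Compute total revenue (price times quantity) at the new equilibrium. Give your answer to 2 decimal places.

17890.90

Initially, 473 - 3P = 4P - 458, so 931 = 7P and P = 133, q = 74.
With the change applied: demand qd = 559 - 3P, supply qs = 4P - 458.
Equate the new curves: 559 - 3P = 4P - 458, giving 1017 = 7P, P = 1017/7 ≈ 145.2857, q = 862/7 ≈ 123.1429.
New expenditure = 145.2857 × 123.1429 = 17890.90.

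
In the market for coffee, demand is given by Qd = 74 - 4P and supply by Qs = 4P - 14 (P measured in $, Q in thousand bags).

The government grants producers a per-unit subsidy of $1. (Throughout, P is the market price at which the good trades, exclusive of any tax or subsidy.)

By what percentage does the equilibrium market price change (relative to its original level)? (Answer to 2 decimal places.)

-4.55

Before the shock: 74 - 4P = 4P - 14 ⇒ 88 = 8P ⇒ P = 11, Q = 30.
Since sellers receive the price plus the subsidy, the effective supply curve becomes Qs = 4P - 10.
Setting them equal: 74 - 4P = 4P - 10 → 84 = 8P, so P = 10.5 and Q = 32.
%ΔP = (10.5 − 11) / 11 × 100 = -4.55%.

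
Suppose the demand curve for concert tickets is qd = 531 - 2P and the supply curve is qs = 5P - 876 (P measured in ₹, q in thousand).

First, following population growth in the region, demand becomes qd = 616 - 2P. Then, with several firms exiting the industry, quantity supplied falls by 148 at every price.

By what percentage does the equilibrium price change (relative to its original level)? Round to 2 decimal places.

+16.56

Solve the original market: 531 - 2P = 5P - 876, hence P = 201 and q = 129.
The new curves are qd = 616 - 2P (demand) and qs = 5P - 1024 (supply).
New equilibrium: 616 - 2P = 5P - 1024 ⇒ 1640 = 7P ⇒ P = 1640/7 ≈ 234.2857, q = 1032/7 ≈ 147.4286.
%ΔP = (234.2857 − 201) / 201 × 100 = +16.56%.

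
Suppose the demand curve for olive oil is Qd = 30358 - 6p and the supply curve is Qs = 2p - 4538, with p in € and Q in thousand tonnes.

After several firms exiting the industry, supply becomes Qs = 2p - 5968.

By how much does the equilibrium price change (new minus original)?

+178.75

Solve the original market: 30358 - 6p = 2p - 4538, hence p = 4362 and Q = 4186.
The new curves are Qd = 30358 - 6p (demand) and Qs = 2p - 5968 (supply).
Equate the new curves: 30358 - 6p = 2p - 5968, giving 36326 = 8p, p = 4540.75, Q = 3113.5.
Δp = 4540.75 − 4362 = +178.75.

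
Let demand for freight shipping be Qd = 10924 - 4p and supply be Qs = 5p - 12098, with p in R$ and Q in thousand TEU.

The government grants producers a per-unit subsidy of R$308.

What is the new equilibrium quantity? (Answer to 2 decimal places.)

Before the shock: 10924 - 4p = 5p - 12098 ⇒ 23022 = 9p ⇒ p = 2558, Q = 692.
Since sellers receive the price plus the subsidy, the effective supply curve becomes Qs = 5p - 10558.
Equate the new curves: 10924 - 4p = 5p - 10558, giving 21482 = 9p, p = 21482/9 ≈ 2386.8889, Q = 12388/9 ≈ 1376.4444.

1376.44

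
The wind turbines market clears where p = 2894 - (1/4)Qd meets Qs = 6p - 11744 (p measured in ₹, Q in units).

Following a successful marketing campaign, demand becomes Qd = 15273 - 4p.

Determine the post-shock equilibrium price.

2701.7

Original equilibrium: 11576 - 4p = 6p - 11744 gives 23320 = 10p, so p = 2332 and Q = 2248.
After the shift, demand is Qd = 15273 - 4p and supply is Qs = 6p - 11744.
Equate the new curves: 15273 - 4p = 6p - 11744, giving 27017 = 10p, p = 2701.7, Q = 4466.2.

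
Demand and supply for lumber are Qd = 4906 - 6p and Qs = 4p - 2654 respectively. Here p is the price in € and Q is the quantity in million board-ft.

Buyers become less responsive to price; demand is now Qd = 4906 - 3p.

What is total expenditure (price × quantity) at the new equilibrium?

Original equilibrium: 4906 - 6p = 4p - 2654 gives 7560 = 10p, so p = 756 and Q = 370.
The new curves are Qd = 4906 - 3p (demand) and Qs = 4p - 2654 (supply).
New equilibrium: 4906 - 3p = 4p - 2654 ⇒ 7560 = 7p ⇒ p = 1080, Q = 1666.
New expenditure = 1080 × 1666 = 1799280.

1799280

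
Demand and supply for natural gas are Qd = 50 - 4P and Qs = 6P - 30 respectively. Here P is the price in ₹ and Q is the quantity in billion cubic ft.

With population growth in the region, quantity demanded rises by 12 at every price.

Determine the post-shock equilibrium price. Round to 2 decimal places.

9.20

Original equilibrium: 50 - 4P = 6P - 30 gives 80 = 10P, so P = 8 and Q = 18.
After the shift, demand is Qd = 62 - 4P and supply is Qs = 6P - 30.
Equate the new curves: 62 - 4P = 6P - 30, giving 92 = 10P, P = 9.2, Q = 25.2.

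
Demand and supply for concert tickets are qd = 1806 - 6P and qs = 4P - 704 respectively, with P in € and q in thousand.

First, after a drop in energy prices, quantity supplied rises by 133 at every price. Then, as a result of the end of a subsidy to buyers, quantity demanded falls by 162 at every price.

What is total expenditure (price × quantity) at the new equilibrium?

Solve the original market: 1806 - 6P = 4P - 704, hence P = 251 and q = 300.
With the change applied: demand qd = 1644 - 6P, supply qs = 4P - 571.
Setting them equal: 1644 - 6P = 4P - 571 → 2215 = 10P, so P = 221.5 and q = 315.
New expenditure = 221.5 × 315 = 69772.5.

69772.5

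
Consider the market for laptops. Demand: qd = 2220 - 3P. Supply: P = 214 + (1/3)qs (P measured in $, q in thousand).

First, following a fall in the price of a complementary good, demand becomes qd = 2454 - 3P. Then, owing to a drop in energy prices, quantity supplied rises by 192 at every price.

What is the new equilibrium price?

484

Initially, 2220 - 3P = 3P - 642, so 2862 = 6P and P = 477, q = 789.
With the change applied: demand qd = 2454 - 3P, supply qs = 3P - 450.
Equate the new curves: 2454 - 3P = 3P - 450, giving 2904 = 6P, P = 484, q = 1002.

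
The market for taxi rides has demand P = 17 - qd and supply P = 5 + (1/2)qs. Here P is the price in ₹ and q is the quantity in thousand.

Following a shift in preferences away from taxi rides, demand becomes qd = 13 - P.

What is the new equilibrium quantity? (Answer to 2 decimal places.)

5.33

Before the shock: 17 - P = 2P - 10 ⇒ 27 = 3P ⇒ P = 9, q = 8.
After the shift, demand is qd = 13 - P and supply is qs = 2P - 10.
Equate the new curves: 13 - P = 2P - 10, giving 23 = 3P, P = 23/3 ≈ 7.6667, q = 16/3 ≈ 5.3333.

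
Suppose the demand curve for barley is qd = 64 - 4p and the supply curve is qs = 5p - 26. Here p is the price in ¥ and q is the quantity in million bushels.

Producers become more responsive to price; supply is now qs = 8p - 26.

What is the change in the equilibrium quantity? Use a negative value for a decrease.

+10

Original equilibrium: 64 - 4p = 5p - 26 gives 90 = 9p, so p = 10 and q = 24.
With the change applied: demand qd = 64 - 4p, supply qs = 8p - 26.
Setting them equal: 64 - 4p = 8p - 26 → 90 = 12p, so p = 7.5 and q = 34.
Δq = 34 − 24 = +10.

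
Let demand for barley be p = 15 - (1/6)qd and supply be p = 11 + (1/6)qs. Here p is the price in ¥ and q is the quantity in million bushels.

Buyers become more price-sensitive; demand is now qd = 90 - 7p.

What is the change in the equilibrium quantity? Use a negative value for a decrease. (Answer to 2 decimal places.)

-6.00

Original equilibrium: 90 - 6p = 6p - 66 gives 156 = 12p, so p = 13 and q = 12.
The shock moves the curves to qd = 90 - 7p and qs = 6p - 66.
Clearing the new market: 90 - 7p = 6p - 66, so p = 12 and q = 6.
Δq = 6 − 12 = -6.00.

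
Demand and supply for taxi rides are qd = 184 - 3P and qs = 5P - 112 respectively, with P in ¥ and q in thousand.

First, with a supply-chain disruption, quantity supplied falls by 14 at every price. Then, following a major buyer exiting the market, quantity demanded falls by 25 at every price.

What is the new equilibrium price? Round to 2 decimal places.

35.63

Before the shock: 184 - 3P = 5P - 112 ⇒ 296 = 8P ⇒ P = 37, q = 73.
The shock moves the curves to qd = 159 - 3P and qs = 5P - 126.
Setting them equal: 159 - 3P = 5P - 126 → 285 = 8P, so P = 35.625 and q = 52.125.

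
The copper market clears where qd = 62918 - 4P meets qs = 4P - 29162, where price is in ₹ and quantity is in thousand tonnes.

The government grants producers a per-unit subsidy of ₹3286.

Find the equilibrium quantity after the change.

23450

Initially, 62918 - 4P = 4P - 29162, so 92080 = 8P and P = 11510, q = 16878.
Since sellers receive the price plus the subsidy, the effective supply curve becomes qs = 4P - 16018.
New equilibrium: 62918 - 4P = 4P - 16018 ⇒ 78936 = 8P ⇒ P = 9867, q = 23450.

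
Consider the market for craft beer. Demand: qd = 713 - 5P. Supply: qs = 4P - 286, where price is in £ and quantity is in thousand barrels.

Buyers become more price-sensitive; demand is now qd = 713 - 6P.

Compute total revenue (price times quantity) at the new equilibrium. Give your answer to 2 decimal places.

11348.64

Solve the original market: 713 - 5P = 4P - 286, hence P = 111 and q = 158.
The new curves are qd = 713 - 6P (demand) and qs = 4P - 286 (supply).
New equilibrium: 713 - 6P = 4P - 286 ⇒ 999 = 10P ⇒ P = 99.9, q = 113.6.
New expenditure = 99.9 × 113.6 = 11348.64.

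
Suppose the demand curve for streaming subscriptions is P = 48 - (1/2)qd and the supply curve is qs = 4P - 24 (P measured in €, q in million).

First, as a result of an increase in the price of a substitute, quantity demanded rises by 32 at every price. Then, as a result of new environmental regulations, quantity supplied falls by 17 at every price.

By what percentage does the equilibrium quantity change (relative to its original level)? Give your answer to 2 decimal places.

Before the shock: 96 - 2P = 4P - 24 ⇒ 120 = 6P ⇒ P = 20, q = 56.
With the change applied: demand qd = 128 - 2P, supply qs = 4P - 41.
New equilibrium: 128 - 2P = 4P - 41 ⇒ 169 = 6P ⇒ P = 169/6 ≈ 28.1667, q = 215/3 ≈ 71.6667.
%Δq = (71.6667 − 56) / 56 × 100 = +27.98%.

+27.98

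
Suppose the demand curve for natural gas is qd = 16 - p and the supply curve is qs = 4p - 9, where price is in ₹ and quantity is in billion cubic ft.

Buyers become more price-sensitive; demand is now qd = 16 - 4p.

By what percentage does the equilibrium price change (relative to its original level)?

-37.5

Before the shock: 16 - p = 4p - 9 ⇒ 25 = 5p ⇒ p = 5, q = 11.
The shock moves the curves to qd = 16 - 4p and qs = 4p - 9.
Clearing the new market: 16 - 4p = 4p - 9, so p = 3.125 and q = 3.5.
%Δp = (3.125 − 5) / 5 × 100 = -37.5%.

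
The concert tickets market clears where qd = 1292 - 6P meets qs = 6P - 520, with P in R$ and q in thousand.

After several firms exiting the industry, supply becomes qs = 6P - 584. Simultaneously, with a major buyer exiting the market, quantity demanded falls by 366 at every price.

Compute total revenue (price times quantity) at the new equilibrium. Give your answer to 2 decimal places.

21517.50

Before the shock: 1292 - 6P = 6P - 520 ⇒ 1812 = 12P ⇒ P = 151, q = 386.
After the shift, demand is qd = 926 - 6P and supply is qs = 6P - 584.
Setting them equal: 926 - 6P = 6P - 584 → 1510 = 12P, so P = 755/6 ≈ 125.8333 and q = 171.
New expenditure = 125.8333 × 171 = 21517.50.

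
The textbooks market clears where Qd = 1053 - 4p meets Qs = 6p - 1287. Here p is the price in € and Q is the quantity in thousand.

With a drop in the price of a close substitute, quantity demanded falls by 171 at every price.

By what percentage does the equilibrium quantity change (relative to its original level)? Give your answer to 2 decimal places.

-87.69

Solve the original market: 1053 - 4p = 6p - 1287, hence p = 234 and Q = 117.
The shock moves the curves to Qd = 882 - 4p and Qs = 6p - 1287.
Equate the new curves: 882 - 4p = 6p - 1287, giving 2169 = 10p, p = 216.9, Q = 14.4.
%ΔQ = (14.4 − 117) / 117 × 100 = -87.69%.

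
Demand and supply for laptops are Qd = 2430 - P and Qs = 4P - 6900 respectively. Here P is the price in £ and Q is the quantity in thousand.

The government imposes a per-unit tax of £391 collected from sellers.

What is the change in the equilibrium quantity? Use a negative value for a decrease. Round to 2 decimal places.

-312.80

Original equilibrium: 2430 - P = 4P - 6900 gives 9330 = 5P, so P = 1866 and Q = 564.
Since sellers keep the price net of the tax, the effective supply curve becomes Qs = 4P - 8464.
Equate the new curves: 2430 - P = 4P - 8464, giving 10894 = 5P, P = 2178.8, Q = 251.2.
ΔQ = 251.2 − 564 = -312.80.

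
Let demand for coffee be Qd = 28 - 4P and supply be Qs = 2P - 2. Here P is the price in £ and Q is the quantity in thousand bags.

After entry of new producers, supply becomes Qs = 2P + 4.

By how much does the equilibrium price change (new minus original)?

-1

Original equilibrium: 28 - 4P = 2P - 2 gives 30 = 6P, so P = 5 and Q = 8.
The shock moves the curves to Qd = 28 - 4P and Qs = 2P + 4.
Equate the new curves: 28 - 4P = 2P + 4, giving 24 = 6P, P = 4, Q = 12.
ΔP = 4 − 5 = -1.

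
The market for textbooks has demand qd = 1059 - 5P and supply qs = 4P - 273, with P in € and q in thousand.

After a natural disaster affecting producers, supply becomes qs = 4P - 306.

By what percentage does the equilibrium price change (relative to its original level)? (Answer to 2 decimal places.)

+2.48

Initially, 1059 - 5P = 4P - 273, so 1332 = 9P and P = 148, q = 319.
The new curves are qd = 1059 - 5P (demand) and qs = 4P - 306 (supply).
Equate the new curves: 1059 - 5P = 4P - 306, giving 1365 = 9P, P = 455/3 ≈ 151.6667, q = 902/3 ≈ 300.6667.
%ΔP = (151.6667 − 148) / 148 × 100 = +2.48%.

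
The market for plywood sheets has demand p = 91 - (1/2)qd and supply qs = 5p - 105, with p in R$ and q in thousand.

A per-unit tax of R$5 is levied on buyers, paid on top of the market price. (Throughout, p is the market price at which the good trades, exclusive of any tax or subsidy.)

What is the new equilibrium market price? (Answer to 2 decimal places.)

39.57

Solve the original market: 182 - 2p = 5p - 105, hence p = 41 and q = 100.
Since buyers pay the price plus the tax, the effective demand curve becomes qd = 172 - 2p.
New equilibrium: 172 - 2p = 5p - 105 ⇒ 277 = 7p ⇒ p = 277/7 ≈ 39.5714, q = 650/7 ≈ 92.8571.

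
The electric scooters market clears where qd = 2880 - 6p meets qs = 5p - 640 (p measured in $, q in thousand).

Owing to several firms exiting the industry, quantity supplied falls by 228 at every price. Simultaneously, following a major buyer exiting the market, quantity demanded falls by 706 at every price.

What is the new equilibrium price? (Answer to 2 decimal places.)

Initially, 2880 - 6p = 5p - 640, so 3520 = 11p and p = 320, q = 960.
After the shift, demand is qd = 2174 - 6p and supply is qs = 5p - 868.
New equilibrium: 2174 - 6p = 5p - 868 ⇒ 3042 = 11p ⇒ p = 3042/11 ≈ 276.5455, q = 5662/11 ≈ 514.7273.

276.55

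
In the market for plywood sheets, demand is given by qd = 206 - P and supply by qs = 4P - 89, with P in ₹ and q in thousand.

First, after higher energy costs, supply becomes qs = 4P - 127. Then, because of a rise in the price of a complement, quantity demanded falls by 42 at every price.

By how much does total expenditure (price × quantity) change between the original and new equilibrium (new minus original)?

-2515.44

Before the shock: 206 - P = 4P - 89 ⇒ 295 = 5P ⇒ P = 59, q = 147.
With the change applied: demand qd = 164 - P, supply qs = 4P - 127.
Setting them equal: 164 - P = 4P - 127 → 291 = 5P, so P = 58.2 and q = 105.8.
Expenditure moves from 59×147 = 8673 to 58.2×105.8 = 6157.56; change = -2515.44.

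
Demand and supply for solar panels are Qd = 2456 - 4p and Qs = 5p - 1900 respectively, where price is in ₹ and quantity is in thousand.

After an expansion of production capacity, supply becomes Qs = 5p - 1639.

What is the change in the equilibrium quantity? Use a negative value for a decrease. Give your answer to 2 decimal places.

Before the shock: 2456 - 4p = 5p - 1900 ⇒ 4356 = 9p ⇒ p = 484, Q = 520.
With the change applied: demand Qd = 2456 - 4p, supply Qs = 5p - 1639.
New equilibrium: 2456 - 4p = 5p - 1639 ⇒ 4095 = 9p ⇒ p = 455, Q = 636.
ΔQ = 636 − 520 = +116.00.

+116.00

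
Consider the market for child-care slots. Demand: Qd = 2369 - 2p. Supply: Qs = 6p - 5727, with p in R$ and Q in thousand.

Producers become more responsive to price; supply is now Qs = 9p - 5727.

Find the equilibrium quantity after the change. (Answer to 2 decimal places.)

897.00

Original equilibrium: 2369 - 2p = 6p - 5727 gives 8096 = 8p, so p = 1012 and Q = 345.
With the change applied: demand Qd = 2369 - 2p, supply Qs = 9p - 5727.
Equate the new curves: 2369 - 2p = 9p - 5727, giving 8096 = 11p, p = 736, Q = 897.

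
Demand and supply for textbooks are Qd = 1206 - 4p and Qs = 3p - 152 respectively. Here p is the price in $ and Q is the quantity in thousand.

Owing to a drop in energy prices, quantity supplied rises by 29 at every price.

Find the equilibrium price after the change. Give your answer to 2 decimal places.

189.86

Initially, 1206 - 4p = 3p - 152, so 1358 = 7p and p = 194, Q = 430.
The shock moves the curves to Qd = 1206 - 4p and Qs = 3p - 123.
New equilibrium: 1206 - 4p = 3p - 123 ⇒ 1329 = 7p ⇒ p = 1329/7 ≈ 189.8571, Q = 3126/7 ≈ 446.5714.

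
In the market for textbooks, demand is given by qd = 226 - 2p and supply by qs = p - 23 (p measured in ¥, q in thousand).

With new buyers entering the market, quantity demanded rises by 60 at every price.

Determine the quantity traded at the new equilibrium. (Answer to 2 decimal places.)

Solve the original market: 226 - 2p = p - 23, hence p = 83 and q = 60.
After the shift, demand is qd = 286 - 2p and supply is qs = p - 23.
New equilibrium: 286 - 2p = p - 23 ⇒ 309 = 3p ⇒ p = 103, q = 80.

80.00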